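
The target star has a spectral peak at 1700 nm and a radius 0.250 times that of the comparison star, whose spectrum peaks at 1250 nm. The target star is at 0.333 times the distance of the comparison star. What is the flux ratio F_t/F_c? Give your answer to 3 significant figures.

0.165

Wien's law: T_t/T_c = λ_c/λ_t = 1250/1700 = 0.7353.
L_t/L_c = (R_t/R_c)²(T_t/T_c)⁴ = (0.250)²(0.7353)⁴ = 0.01827.
F_t/F_c = (L_t/L_c)/(d_t/d_c)² = 0.01827/(0.333)² = 0.1648.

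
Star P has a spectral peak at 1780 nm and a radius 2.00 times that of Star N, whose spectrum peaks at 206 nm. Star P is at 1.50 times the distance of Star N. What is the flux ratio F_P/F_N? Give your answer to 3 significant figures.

3.19×10^-4

Wien's law: T_P/T_N = λ_N/λ_P = 206/1780 = 0.1157.
L_P/L_N = (R_P/R_N)²(T_P/T_N)⁴ = (2.00)²(0.1157)⁴ = 7.175×10^-4.
F_P/F_N = (L_P/L_N)/(d_P/d_N)² = 7.175×10^-4/(1.50)² = 3.189×10^-4.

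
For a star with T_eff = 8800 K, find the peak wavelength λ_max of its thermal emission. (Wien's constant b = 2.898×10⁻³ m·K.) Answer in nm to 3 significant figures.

329 nm

λ_max = b/T = 2.898×10⁻³ / 8800 = 3.29×10^-7 m = 329.3 nm.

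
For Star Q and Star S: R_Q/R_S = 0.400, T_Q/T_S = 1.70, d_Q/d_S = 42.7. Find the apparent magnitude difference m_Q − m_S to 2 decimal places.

7.84

L_Q/L_S = (0.400)²(1.70)⁴ = 1.336.
F_Q/F_S = (L_Q/L_S)/(d_Q/d_S)² = 1.336/1823 = 7.329×10^-4.
m_Q − m_S = −2.5 log₁₀(7.329×10^-4) = 7.84.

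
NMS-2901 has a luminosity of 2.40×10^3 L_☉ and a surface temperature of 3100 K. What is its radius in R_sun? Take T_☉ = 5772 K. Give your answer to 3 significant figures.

R/R_☉ = √(L/L_☉) / (T/T_☉)² = √(2.40×10^3) / (0.5371)²
       = 48.99 / 0.2885 = 169.8.

170 R_sun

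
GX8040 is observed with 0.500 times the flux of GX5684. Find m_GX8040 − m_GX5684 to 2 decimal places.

m_GX8040 − m_GX5684 = −2.5 log₁₀(F_GX8040/F_GX5684) = −2.5 log₁₀(0.500) = −2.5 × (-0.301) = 0.753.

0.75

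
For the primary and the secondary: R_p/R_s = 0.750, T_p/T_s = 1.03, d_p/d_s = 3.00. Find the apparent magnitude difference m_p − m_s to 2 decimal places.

L_p/L_s = (0.750)²(1.03)⁴ = 0.6331.
F_p/F_s = (L_p/L_s)/(d_p/d_s)² = 0.6331/9.000 = 0.07034.
m_p − m_s = −2.5 log₁₀(0.07034) = 2.88.

2.88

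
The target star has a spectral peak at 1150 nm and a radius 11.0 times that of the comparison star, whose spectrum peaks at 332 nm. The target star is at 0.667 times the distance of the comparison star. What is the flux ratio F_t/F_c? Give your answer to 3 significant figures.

Wien's law: T_t/T_c = λ_c/λ_t = 332/1150 = 0.2887.
L_t/L_c = (R_t/R_c)²(T_t/T_c)⁴ = (11.0)²(0.2887)⁴ = 0.8405.
F_t/F_c = (L_t/L_c)/(d_t/d_c)² = 0.8405/(0.667)² = 1.889.

1.89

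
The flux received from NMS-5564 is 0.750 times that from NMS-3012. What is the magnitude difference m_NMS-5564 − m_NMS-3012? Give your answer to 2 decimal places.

m_NMS-5564 − m_NMS-3012 = −2.5 log₁₀(F_NMS-5564/F_NMS-3012) = −2.5 log₁₀(0.750) = −2.5 × (-0.125) = 0.312.

0.31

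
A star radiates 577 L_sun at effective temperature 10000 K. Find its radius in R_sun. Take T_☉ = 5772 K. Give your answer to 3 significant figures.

R/R_☉ = √(L/L_☉) / (T/T_☉)² = √(577) / (1.733)²
       = 24.02 / 3.002 = 8.003.

8.00 R_sun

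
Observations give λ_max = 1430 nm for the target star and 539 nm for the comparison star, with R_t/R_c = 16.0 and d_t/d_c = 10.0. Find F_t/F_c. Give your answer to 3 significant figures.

Wien's law: T_t/T_c = λ_c/λ_t = 539/1430 = 0.3769.
L_t/L_c = (R_t/R_c)²(T_t/T_c)⁴ = (16.0)²(0.3769)⁴ = 5.167.
F_t/F_c = (L_t/L_c)/(d_t/d_c)² = 5.167/(10.0)² = 0.05167.

0.0517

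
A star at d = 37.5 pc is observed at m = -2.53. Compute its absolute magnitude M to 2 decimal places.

-5.40

M = m − 5 log₁₀(d/10 pc) = -2.53 − 5 log₁₀(37.5/10)
  = -2.53 − 5 × 0.574 = -2.53 − 2.87 = -5.40.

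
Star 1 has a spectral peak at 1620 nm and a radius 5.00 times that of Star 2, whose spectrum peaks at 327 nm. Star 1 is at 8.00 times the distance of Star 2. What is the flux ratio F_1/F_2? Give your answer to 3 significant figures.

Wien's law: T_1/T_2 = λ_2/λ_1 = 327/1620 = 0.2019.
L_1/L_2 = (R_1/R_2)²(T_1/T_2)⁴ = (5.00)²(0.2019)⁴ = 0.04150.
F_1/F_2 = (L_1/L_2)/(d_1/d_2)² = 0.04150/(8.00)² = 6.485×10^-4.

6.48×10^-4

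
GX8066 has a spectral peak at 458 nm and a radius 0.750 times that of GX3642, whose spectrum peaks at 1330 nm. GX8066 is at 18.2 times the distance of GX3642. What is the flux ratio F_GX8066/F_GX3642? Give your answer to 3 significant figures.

0.121

Wien's law: T_GX8066/T_GX3642 = λ_GX3642/λ_GX8066 = 1330/458 = 2.904.
L_GX8066/L_GX3642 = (R_GX8066/R_GX3642)²(T_GX8066/T_GX3642)⁴ = (0.750)²(2.904)⁴ = 40.00.
F_GX8066/F_GX3642 = (L_GX8066/L_GX3642)/(d_GX8066/d_GX3642)² = 40.00/(18.2)² = 0.1208.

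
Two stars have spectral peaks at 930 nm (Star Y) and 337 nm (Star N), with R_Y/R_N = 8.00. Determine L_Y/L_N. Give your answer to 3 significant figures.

Wien's law gives T ∝ 1/λ_max, so T_Y/T_N = λ_N/λ_Y = 337/930 = 0.3624.
Then L ∝ R²T⁴ gives L_Y/L_N = (8.00)² × (0.3624)⁴ = 64.00 × 0.01724 = 1.103.

1.10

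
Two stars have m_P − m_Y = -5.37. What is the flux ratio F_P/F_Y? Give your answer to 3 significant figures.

F_P/F_Y = 10^(−(m_P − m_Y)/2.5) = 10^(5.37/2.5) = 10^2.148 = 140.6.

141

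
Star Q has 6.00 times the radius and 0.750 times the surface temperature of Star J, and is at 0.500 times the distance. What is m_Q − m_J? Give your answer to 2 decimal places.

L_Q/L_J = (6.00)²(0.750)⁴ = 11.39.
F_Q/F_J = (L_Q/L_J)/(d_Q/d_J)² = 11.39/0.2500 = 45.56.
m_Q − m_J = −2.5 log₁₀(45.56) = -4.15.

-4.15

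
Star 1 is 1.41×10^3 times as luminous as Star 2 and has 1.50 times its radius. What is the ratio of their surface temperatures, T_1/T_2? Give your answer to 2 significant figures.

L ∝ R²T⁴ gives T ∝ (L/R²)^(1/4), so
T_1/T_2 = (1.41×10^3 / 1.50²)^(1/4) = (626.7)^(1/4) = 5.003.

5.0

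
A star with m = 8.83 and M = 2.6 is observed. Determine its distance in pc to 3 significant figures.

m − M = 5 log₁₀(d/10 pc)
8.83 − (2.6) = 6.23 = 5 log₁₀(d/10)
d = 10 × 10^(6.23/5) = 10 × 10^1.246 = 176.2 pc.

176 pc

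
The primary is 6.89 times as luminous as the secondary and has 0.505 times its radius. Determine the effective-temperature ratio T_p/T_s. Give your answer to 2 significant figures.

L ∝ R²T⁴ gives T ∝ (L/R²)^(1/4), so
T_p/T_s = (6.89 / 0.505²)^(1/4) = (27.02)^(1/4) = 2.280.

2.3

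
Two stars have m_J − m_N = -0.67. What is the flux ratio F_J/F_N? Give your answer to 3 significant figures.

F_J/F_N = 10^(−(m_J − m_N)/2.5) = 10^(0.67/2.5) = 10^0.268 = 1.854.

1.85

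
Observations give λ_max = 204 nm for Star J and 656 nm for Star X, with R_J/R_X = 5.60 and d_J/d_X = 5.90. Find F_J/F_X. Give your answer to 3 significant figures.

Wien's law: T_J/T_X = λ_X/λ_J = 656/204 = 3.216.
L_J/L_X = (R_J/R_X)²(T_J/T_X)⁴ = (5.60)²(3.216)⁴ = 3353.
F_J/F_X = (L_J/L_X)/(d_J/d_X)² = 3353/(5.90)² = 96.33.

96.3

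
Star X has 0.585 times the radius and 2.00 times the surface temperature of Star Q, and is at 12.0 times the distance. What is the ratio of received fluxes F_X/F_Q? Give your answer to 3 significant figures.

L_X/L_Q = (R_X/R_Q)²(T_X/T_Q)⁴ = (0.585)² × (2.00)⁴ = 5.476.
F_X/F_Q = (L_X/L_Q)/(d_X/d_Q)² = 5.476 / (12.0)² = 0.03802.

0.0380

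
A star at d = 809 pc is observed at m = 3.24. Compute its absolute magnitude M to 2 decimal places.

-6.30

M = m − 5 log₁₀(d/10 pc) = 3.24 − 5 log₁₀(809/10)
  = 3.24 − 5 × 1.908 = 3.24 − 9.54 = -6.30.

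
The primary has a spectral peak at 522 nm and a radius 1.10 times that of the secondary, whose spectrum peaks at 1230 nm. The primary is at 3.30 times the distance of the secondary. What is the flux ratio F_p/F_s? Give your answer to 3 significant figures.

3.43

Wien's law: T_p/T_s = λ_s/λ_p = 1230/522 = 2.356.
L_p/L_s = (R_p/R_s)²(T_p/T_s)⁴ = (1.10)²(2.356)⁴ = 37.30.
F_p/F_s = (L_p/L_s)/(d_p/d_s)² = 37.30/(3.30)² = 3.425.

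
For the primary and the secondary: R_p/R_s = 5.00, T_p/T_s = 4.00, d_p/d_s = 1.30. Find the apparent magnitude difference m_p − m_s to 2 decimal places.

L_p/L_s = (5.00)²(4.00)⁴ = 6400.
F_p/F_s = (L_p/L_s)/(d_p/d_s)² = 6400/1.690 = 3787.
m_p − m_s = −2.5 log₁₀(3787) = -8.95.

-8.95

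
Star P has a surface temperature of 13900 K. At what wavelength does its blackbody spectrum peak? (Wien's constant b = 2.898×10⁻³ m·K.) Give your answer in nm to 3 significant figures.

λ_max = b/T = 2.898×10⁻³ / 13900 = 2.08×10^-7 m = 208.5 nm.

208 nm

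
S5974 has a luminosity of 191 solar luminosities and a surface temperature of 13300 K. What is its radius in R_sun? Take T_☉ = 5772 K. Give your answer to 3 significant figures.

2.60 R_sun

R/R_☉ = √(L/L_☉) / (T/T_☉)² = √(191) / (2.304)²
       = 13.82 / 5.309 = 2.603.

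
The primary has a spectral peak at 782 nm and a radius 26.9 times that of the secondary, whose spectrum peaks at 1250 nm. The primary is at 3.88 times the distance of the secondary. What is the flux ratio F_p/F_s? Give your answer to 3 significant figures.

314

Wien's law: T_p/T_s = λ_s/λ_p = 1250/782 = 1.598.
L_p/L_s = (R_p/R_s)²(T_p/T_s)⁴ = (26.9)²(1.598)⁴ = 4724.
F_p/F_s = (L_p/L_s)/(d_p/d_s)² = 4724/(3.88)² = 313.8.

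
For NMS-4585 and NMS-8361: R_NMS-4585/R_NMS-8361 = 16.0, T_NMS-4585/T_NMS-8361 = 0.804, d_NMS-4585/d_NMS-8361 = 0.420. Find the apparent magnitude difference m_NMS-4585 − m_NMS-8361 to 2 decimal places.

-6.96

L_NMS-4585/L_NMS-8361 = (16.0)²(0.804)⁴ = 107.0.
F_NMS-4585/F_NMS-8361 = (L_NMS-4585/L_NMS-8361)/(d_NMS-4585/d_NMS-8361)² = 107.0/0.1764 = 606.4.
m_NMS-4585 − m_NMS-8361 = −2.5 log₁₀(606.4) = -6.96.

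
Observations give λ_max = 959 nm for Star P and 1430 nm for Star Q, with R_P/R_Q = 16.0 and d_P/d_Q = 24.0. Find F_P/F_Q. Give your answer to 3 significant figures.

2.20

Wien's law: T_P/T_Q = λ_Q/λ_P = 1430/959 = 1.491.
L_P/L_Q = (R_P/R_Q)²(T_P/T_Q)⁴ = (16.0)²(1.491)⁴ = 1266.
F_P/F_Q = (L_P/L_Q)/(d_P/d_Q)² = 1266/(24.0)² = 2.197.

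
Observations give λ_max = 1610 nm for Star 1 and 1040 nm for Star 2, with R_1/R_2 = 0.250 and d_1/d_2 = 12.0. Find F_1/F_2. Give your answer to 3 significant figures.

7.56×10^-5

Wien's law: T_1/T_2 = λ_2/λ_1 = 1040/1610 = 0.6460.
L_1/L_2 = (R_1/R_2)²(T_1/T_2)⁴ = (0.250)²(0.6460)⁴ = 0.01088.
F_1/F_2 = (L_1/L_2)/(d_1/d_2)² = 0.01088/(12.0)² = 7.557×10^-5.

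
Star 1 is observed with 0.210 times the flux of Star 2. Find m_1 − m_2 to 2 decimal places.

1.69

m_1 − m_2 = −2.5 log₁₀(F_1/F_2) = −2.5 log₁₀(0.210) = −2.5 × (-0.678) = 1.694.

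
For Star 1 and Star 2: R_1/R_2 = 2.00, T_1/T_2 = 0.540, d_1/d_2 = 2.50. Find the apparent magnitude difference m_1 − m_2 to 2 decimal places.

L_1/L_2 = (2.00)²(0.540)⁴ = 0.3401.
F_1/F_2 = (L_1/L_2)/(d_1/d_2)² = 0.3401/6.250 = 0.05442.
m_1 − m_2 = −2.5 log₁₀(0.05442) = 3.16.

3.16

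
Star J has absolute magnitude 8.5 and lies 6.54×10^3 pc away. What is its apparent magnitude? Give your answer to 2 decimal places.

m = M + 5 log₁₀(d/10 pc) = 8.5 + 5 log₁₀(6.54×10^3/10)
  = 8.5 + 5 × 2.816 = 8.5 + 14.08 = 22.58.

22.58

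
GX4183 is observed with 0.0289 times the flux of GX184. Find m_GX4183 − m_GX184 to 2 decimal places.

3.85

m_GX4183 − m_GX184 = −2.5 log₁₀(F_GX4183/F_GX184) = −2.5 log₁₀(0.0289) = −2.5 × (-1.539) = 3.848.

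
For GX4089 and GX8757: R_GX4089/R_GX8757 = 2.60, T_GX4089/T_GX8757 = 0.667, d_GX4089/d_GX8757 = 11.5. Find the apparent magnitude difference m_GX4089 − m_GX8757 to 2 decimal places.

4.99

L_GX4089/L_GX8757 = (2.60)²(0.667)⁴ = 1.338.
F_GX4089/F_GX8757 = (L_GX4089/L_GX8757)/(d_GX4089/d_GX8757)² = 1.338/132.2 = 0.01012.
m_GX4089 − m_GX8757 = −2.5 log₁₀(0.01012) = 4.99.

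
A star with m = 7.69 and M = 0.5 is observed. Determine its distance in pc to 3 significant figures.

m − M = 5 log₁₀(d/10 pc)
7.69 − (0.5) = 7.19 = 5 log₁₀(d/10)
d = 10 × 10^(7.19/5) = 10 × 10^1.438 = 274.2 pc.

274 pc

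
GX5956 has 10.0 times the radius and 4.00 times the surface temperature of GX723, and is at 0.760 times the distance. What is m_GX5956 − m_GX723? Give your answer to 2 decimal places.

L_GX5956/L_GX723 = (10.0)²(4.00)⁴ = 2.560×10^4.
F_GX5956/F_GX723 = (L_GX5956/L_GX723)/(d_GX5956/d_GX723)² = 2.560×10^4/0.5776 = 4.432×10^4.
m_GX5956 − m_GX723 = −2.5 log₁₀(4.432×10^4) = -11.62.

-11.62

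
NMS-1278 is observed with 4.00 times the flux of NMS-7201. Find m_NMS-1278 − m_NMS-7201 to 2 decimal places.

-1.51

m_NMS-1278 − m_NMS-7201 = −2.5 log₁₀(F_NMS-1278/F_NMS-7201) = −2.5 log₁₀(4.00) = −2.5 × (0.602) = -1.505.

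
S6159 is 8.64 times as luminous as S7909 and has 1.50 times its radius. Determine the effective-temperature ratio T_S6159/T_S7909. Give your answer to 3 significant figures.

L ∝ R²T⁴ gives T ∝ (L/R²)^(1/4), so
T_S6159/T_S7909 = (8.64 / 1.50²)^(1/4) = (3.840)^(1/4) = 1.400.

1.40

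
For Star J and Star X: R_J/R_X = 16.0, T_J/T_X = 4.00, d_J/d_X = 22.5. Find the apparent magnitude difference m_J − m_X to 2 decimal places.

-5.28

L_J/L_X = (16.0)²(4.00)⁴ = 6.554×10^4.
F_J/F_X = (L_J/L_X)/(d_J/d_X)² = 6.554×10^4/506.2 = 129.5.
m_J − m_X = −2.5 log₁₀(129.5) = -5.28.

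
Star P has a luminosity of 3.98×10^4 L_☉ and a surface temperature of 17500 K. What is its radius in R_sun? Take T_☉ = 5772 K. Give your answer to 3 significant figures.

21.7 R_sun

R/R_☉ = √(L/L_☉) / (T/T_☉)² = √(3.98×10^4) / (3.032)²
       = 199.5 / 9.192 = 21.70.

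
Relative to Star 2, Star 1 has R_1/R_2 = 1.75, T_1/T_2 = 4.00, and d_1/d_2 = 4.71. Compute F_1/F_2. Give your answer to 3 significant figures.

35.3

L_1/L_2 = (R_1/R_2)²(T_1/T_2)⁴ = (1.75)² × (4.00)⁴ = 784.0.
F_1/F_2 = (L_1/L_2)/(d_1/d_2)² = 784.0 / (4.71)² = 35.34.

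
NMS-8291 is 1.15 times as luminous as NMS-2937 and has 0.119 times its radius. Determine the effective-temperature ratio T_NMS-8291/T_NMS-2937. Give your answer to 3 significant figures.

3.00

L ∝ R²T⁴ gives T ∝ (L/R²)^(1/4), so
T_NMS-8291/T_NMS-2937 = (1.15 / 0.119²)^(1/4) = (81.21)^(1/4) = 3.002.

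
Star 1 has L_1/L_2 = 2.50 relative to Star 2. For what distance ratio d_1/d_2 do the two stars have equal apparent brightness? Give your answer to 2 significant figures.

Equal flux requires L_1/d_1² = L_2/d_2², so d_1/d_2 = √(L_1/L_2)
= √(2.50) = 1.581.

1.6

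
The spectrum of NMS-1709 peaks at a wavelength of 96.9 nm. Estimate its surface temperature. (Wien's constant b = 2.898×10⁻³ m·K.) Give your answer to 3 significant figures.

2.99×10^4 K

T = b/λ_max = 2.898×10⁻³ / (96.9×10⁻⁹) = 2.991×10^4 K.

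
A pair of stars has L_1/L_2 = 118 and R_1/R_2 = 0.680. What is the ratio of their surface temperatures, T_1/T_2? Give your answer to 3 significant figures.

L ∝ R²T⁴ gives T ∝ (L/R²)^(1/4), so
T_1/T_2 = (118 / 0.680²)^(1/4) = (255.2)^(1/4) = 3.997.

4.00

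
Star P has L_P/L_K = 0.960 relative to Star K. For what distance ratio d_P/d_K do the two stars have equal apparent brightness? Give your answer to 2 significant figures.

Equal flux requires L_P/d_P² = L_K/d_K², so d_P/d_K = √(L_P/L_K)
= √(0.960) = 0.9798.

0.98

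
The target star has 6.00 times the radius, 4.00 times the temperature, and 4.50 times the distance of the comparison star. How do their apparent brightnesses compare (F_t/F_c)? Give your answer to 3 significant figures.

455

L_t/L_c = (R_t/R_c)²(T_t/T_c)⁴ = (6.00)² × (4.00)⁴ = 9216.
F_t/F_c = (L_t/L_c)/(d_t/d_c)² = 9216 / (4.50)² = 455.1.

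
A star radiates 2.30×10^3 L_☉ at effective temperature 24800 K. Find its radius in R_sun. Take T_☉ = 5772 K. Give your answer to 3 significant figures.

R/R_☉ = √(L/L_☉) / (T/T_☉)² = √(2.30×10^3) / (4.297)²
       = 47.96 / 18.46 = 2.598.

2.60 R_sun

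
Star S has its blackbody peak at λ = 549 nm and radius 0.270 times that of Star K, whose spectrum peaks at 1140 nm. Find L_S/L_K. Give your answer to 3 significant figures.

Wien's law gives T ∝ 1/λ_max, so T_S/T_K = λ_K/λ_S = 1140/549 = 2.077.
Then L ∝ R²T⁴ gives L_S/L_K = (0.270)² × (2.077)⁴ = 0.07290 × 18.59 = 1.355.

1.36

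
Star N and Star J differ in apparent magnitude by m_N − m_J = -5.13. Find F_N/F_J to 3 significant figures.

113

F_N/F_J = 10^(−(m_N − m_J)/2.5) = 10^(5.13/2.5) = 10^2.052 = 112.7.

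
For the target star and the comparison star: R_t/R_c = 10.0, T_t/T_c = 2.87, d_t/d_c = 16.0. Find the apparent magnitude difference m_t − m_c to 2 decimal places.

L_t/L_c = (10.0)²(2.87)⁴ = 6785.
F_t/F_c = (L_t/L_c)/(d_t/d_c)² = 6785/256.0 = 26.50.
m_t − m_c = −2.5 log₁₀(26.50) = -3.56.

-3.56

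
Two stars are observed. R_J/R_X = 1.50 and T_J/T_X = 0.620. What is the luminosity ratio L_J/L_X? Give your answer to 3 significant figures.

From the Stefan–Boltzmann law, L ∝ R²T⁴, so
L_J/L_X = (R_J/R_X)² (T_J/T_X)⁴ = (1.50)² × (0.620)⁴ = 2.250 × 0.1478 = 0.3325.

0.332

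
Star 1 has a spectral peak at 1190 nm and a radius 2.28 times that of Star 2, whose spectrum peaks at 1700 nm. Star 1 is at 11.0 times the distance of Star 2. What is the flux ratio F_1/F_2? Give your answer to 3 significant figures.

0.179

Wien's law: T_1/T_2 = λ_2/λ_1 = 1700/1190 = 1.429.
L_1/L_2 = (R_1/R_2)²(T_1/T_2)⁴ = (2.28)²(1.429)⁴ = 21.65.
F_1/F_2 = (L_1/L_2)/(d_1/d_2)² = 21.65/(11.0)² = 0.1789.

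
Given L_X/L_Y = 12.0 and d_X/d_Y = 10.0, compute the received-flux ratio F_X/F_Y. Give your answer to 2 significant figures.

0.12

F = L/(4πd²), so F_X/F_Y = (L_X/L_Y) / (d_X/d_Y)²
= 12.0 / (10.0)² = 12.0 / 100.0 = 0.1200.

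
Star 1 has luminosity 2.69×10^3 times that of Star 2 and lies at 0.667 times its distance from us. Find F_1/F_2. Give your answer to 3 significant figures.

6.05×10^3

F = L/(4πd²), so F_1/F_2 = (L_1/L_2) / (d_1/d_2)²
= 2.69×10^3 / (0.667)² = 2.69×10^3 / 0.4449 = 6046.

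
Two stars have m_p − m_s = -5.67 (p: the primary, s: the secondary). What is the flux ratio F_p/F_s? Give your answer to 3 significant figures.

185

F_p/F_s = 10^(−(m_p − m_s)/2.5) = 10^(5.67/2.5) = 10^2.268 = 185.4.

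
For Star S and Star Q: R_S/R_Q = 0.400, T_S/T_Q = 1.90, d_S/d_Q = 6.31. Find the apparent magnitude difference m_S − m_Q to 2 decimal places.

3.20

L_S/L_Q = (0.400)²(1.90)⁴ = 2.085.
F_S/F_Q = (L_S/L_Q)/(d_S/d_Q)² = 2.085/39.82 = 0.05237.
m_S − m_Q = −2.5 log₁₀(0.05237) = 3.20.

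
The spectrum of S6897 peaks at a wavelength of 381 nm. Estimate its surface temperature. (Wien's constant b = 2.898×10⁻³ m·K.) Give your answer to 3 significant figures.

7.61×10^3 K

T = b/λ_max = 2.898×10⁻³ / (381×10⁻⁹) = 7606 K.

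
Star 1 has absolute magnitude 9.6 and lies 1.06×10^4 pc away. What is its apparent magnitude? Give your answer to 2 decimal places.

24.73

m = M + 5 log₁₀(d/10 pc) = 9.6 + 5 log₁₀(1.06×10^4/10)
  = 9.6 + 5 × 3.025 = 9.6 + 15.13 = 24.73.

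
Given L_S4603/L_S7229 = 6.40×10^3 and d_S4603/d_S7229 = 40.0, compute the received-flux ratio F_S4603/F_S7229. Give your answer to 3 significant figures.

F = L/(4πd²), so F_S4603/F_S7229 = (L_S4603/L_S7229) / (d_S4603/d_S7229)²
= 6.40×10^3 / (40.0)² = 6.40×10^3 / 1600 = 4.000.

4.00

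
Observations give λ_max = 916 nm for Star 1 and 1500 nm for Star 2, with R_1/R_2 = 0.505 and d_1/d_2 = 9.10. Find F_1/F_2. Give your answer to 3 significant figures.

Wien's law: T_1/T_2 = λ_2/λ_1 = 1500/916 = 1.638.
L_1/L_2 = (R_1/R_2)²(T_1/T_2)⁴ = (0.505)²(1.638)⁴ = 1.834.
F_1/F_2 = (L_1/L_2)/(d_1/d_2)² = 1.834/(9.10)² = 0.02215.

0.0221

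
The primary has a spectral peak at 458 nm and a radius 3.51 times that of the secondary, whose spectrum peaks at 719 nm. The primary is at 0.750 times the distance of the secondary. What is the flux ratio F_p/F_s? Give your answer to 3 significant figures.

133

Wien's law: T_p/T_s = λ_s/λ_p = 719/458 = 1.570.
L_p/L_s = (R_p/R_s)²(T_p/T_s)⁴ = (3.51)²(1.570)⁴ = 74.83.
F_p/F_s = (L_p/L_s)/(d_p/d_s)² = 74.83/(0.750)² = 133.0.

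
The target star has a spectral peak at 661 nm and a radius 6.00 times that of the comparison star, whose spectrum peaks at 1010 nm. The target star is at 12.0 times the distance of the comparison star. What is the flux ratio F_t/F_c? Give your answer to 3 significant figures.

1.36

Wien's law: T_t/T_c = λ_c/λ_t = 1010/661 = 1.528.
L_t/L_c = (R_t/R_c)²(T_t/T_c)⁴ = (6.00)²(1.528)⁴ = 196.2.
F_t/F_c = (L_t/L_c)/(d_t/d_c)² = 196.2/(12.0)² = 1.363.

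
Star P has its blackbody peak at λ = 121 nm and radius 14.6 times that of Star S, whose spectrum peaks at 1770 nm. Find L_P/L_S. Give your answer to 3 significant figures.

9.76×10^6

Wien's law gives T ∝ 1/λ_max, so T_P/T_S = λ_S/λ_P = 1770/121 = 14.63.
Then L ∝ R²T⁴ gives L_P/L_S = (14.6)² × (14.63)⁴ = 213.2 × 4.579×10^4 = 9.760×10^6.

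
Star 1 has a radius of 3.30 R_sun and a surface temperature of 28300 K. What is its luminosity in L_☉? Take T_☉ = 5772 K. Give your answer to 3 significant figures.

L/L_☉ = (R/R_☉)² (T/T_☉)⁴ = (3.30)² × (28300/5772)⁴
       = 10.89 × (4.903)⁴ = 10.89 × 577.9 = 6293.

6.29×10^3 L_☉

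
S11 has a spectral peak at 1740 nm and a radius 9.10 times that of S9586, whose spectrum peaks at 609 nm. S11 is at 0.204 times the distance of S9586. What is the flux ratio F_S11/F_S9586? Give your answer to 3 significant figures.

29.9

Wien's law: T_S11/T_S9586 = λ_S9586/λ_S11 = 609/1740 = 0.3500.
L_S11/L_S9586 = (R_S11/R_S9586)²(T_S11/T_S9586)⁴ = (9.10)²(0.3500)⁴ = 1.243.
F_S11/F_S9586 = (L_S11/L_S9586)/(d_S11/d_S9586)² = 1.243/(0.204)² = 29.86.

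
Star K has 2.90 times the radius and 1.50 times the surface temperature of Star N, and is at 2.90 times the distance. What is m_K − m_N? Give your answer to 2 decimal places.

-1.76

L_K/L_N = (2.90)²(1.50)⁴ = 42.58.
F_K/F_N = (L_K/L_N)/(d_K/d_N)² = 42.58/8.410 = 5.062.
m_K − m_N = −2.5 log₁₀(5.062) = -1.76.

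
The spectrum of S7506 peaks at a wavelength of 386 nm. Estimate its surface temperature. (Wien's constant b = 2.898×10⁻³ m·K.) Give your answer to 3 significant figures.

T = b/λ_max = 2.898×10⁻³ / (386×10⁻⁹) = 7508 K.

7.51×10^3 K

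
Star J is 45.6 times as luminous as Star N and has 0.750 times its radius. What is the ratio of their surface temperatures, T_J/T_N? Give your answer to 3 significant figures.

L ∝ R²T⁴ gives T ∝ (L/R²)^(1/4), so
T_J/T_N = (45.6 / 0.750²)^(1/4) = (81.07)^(1/4) = 3.001.

3.00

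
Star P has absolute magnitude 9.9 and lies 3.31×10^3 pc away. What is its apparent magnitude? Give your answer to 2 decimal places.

22.50

m = M + 5 log₁₀(d/10 pc) = 9.9 + 5 log₁₀(3.31×10^3/10)
  = 9.9 + 5 × 2.520 = 9.9 + 12.60 = 22.50.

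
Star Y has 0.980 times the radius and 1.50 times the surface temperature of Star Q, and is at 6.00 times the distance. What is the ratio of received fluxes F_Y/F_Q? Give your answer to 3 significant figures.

L_Y/L_Q = (R_Y/R_Q)²(T_Y/T_Q)⁴ = (0.980)² × (1.50)⁴ = 4.862.
F_Y/F_Q = (L_Y/L_Q)/(d_Y/d_Q)² = 4.862 / (6.00)² = 0.1351.

0.135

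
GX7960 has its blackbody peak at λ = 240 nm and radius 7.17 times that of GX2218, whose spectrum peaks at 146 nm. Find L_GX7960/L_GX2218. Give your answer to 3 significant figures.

7.04

Wien's law gives T ∝ 1/λ_max, so T_GX7960/T_GX2218 = λ_GX2218/λ_GX7960 = 146/240 = 0.6083.
Then L ∝ R²T⁴ gives L_GX7960/L_GX2218 = (7.17)² × (0.6083)⁴ = 51.41 × 0.1370 = 7.041.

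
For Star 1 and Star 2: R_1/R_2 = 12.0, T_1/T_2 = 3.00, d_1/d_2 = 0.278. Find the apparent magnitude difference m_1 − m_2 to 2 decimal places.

-12.95

L_1/L_2 = (12.0)²(3.00)⁴ = 1.166×10^4.
F_1/F_2 = (L_1/L_2)/(d_1/d_2)² = 1.166×10^4/0.07728 = 1.509×10^5.
m_1 − m_2 = −2.5 log₁₀(1.509×10^5) = -12.95.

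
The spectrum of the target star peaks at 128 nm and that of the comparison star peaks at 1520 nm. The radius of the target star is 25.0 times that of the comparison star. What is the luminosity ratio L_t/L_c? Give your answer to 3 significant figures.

Wien's law gives T ∝ 1/λ_max, so T_t/T_c = λ_c/λ_t = 1520/128 = 11.88.
Then L ∝ R²T⁴ gives L_t/L_c = (25.0)² × (11.88)⁴ = 625.0 × 1.989×10^4 = 1.243×10^7.

1.24×10^7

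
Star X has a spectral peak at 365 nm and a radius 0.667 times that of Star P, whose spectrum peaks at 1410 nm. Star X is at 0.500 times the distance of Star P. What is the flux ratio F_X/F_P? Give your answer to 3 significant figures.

396

Wien's law: T_X/T_P = λ_P/λ_X = 1410/365 = 3.863.
L_X/L_P = (R_X/R_P)²(T_X/T_P)⁴ = (0.667)²(3.863)⁴ = 99.07.
F_X/F_P = (L_X/L_P)/(d_X/d_P)² = 99.07/(0.500)² = 396.3.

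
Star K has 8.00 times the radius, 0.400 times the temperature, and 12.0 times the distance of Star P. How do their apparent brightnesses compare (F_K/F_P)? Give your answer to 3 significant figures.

0.0114

L_K/L_P = (R_K/R_P)²(T_K/T_P)⁴ = (8.00)² × (0.400)⁴ = 1.638.
F_K/F_P = (L_K/L_P)/(d_K/d_P)² = 1.638 / (12.0)² = 0.01138.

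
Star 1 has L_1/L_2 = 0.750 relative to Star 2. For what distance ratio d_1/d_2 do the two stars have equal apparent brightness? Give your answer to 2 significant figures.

Equal flux requires L_1/d_1² = L_2/d_2², so d_1/d_2 = √(L_1/L_2)
= √(0.750) = 0.8660.

0.87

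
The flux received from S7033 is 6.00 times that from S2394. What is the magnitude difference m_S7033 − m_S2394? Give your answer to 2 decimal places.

-1.95

m_S7033 − m_S2394 = −2.5 log₁₀(F_S7033/F_S2394) = −2.5 log₁₀(6.00) = −2.5 × (0.778) = -1.945.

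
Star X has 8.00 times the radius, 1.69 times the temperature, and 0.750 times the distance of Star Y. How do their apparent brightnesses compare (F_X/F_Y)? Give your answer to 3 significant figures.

928

L_X/L_Y = (R_X/R_Y)²(T_X/T_Y)⁴ = (8.00)² × (1.69)⁴ = 522.1.
F_X/F_Y = (L_X/L_Y)/(d_X/d_Y)² = 522.1 / (0.750)² = 928.1.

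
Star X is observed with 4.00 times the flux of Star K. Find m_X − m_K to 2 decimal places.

m_X − m_K = −2.5 log₁₀(F_X/F_K) = −2.5 log₁₀(4.00) = −2.5 × (0.602) = -1.505.

-1.51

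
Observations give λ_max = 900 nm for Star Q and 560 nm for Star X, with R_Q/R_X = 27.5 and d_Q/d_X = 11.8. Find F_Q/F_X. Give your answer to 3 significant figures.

Wien's law: T_Q/T_X = λ_X/λ_Q = 560/900 = 0.6222.
L_Q/L_X = (R_Q/R_X)²(T_Q/T_X)⁴ = (27.5)²(0.6222)⁴ = 113.4.
F_Q/F_X = (L_Q/L_X)/(d_Q/d_X)² = 113.4/(11.8)² = 0.8141.

0.814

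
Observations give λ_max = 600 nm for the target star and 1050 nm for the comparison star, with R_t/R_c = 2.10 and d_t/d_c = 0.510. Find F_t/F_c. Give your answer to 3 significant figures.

Wien's law: T_t/T_c = λ_c/λ_t = 1050/600 = 1.750.
L_t/L_c = (R_t/R_c)²(T_t/T_c)⁴ = (2.10)²(1.750)⁴ = 41.36.
F_t/F_c = (L_t/L_c)/(d_t/d_c)² = 41.36/(0.510)² = 159.0.

159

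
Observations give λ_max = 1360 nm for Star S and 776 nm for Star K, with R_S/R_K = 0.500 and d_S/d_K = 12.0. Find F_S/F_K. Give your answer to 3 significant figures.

Wien's law: T_S/T_K = λ_K/λ_S = 776/1360 = 0.5706.
L_S/L_K = (R_S/R_K)²(T_S/T_K)⁴ = (0.500)²(0.5706)⁴ = 0.02650.
F_S/F_K = (L_S/L_K)/(d_S/d_K)² = 0.02650/(12.0)² = 1.840×10^-4.

1.84×10^-4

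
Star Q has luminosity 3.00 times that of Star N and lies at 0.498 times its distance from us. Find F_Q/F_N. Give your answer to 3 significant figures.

F = L/(4πd²), so F_Q/F_N = (L_Q/L_N) / (d_Q/d_N)²
= 3.00 / (0.498)² = 3.00 / 0.2480 = 12.10.

12.1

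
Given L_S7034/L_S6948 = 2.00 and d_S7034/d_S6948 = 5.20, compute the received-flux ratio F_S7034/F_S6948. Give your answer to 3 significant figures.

F = L/(4πd²), so F_S7034/F_S6948 = (L_S7034/L_S6948) / (d_S7034/d_S6948)²
= 2.00 / (5.20)² = 2.00 / 27.04 = 0.07396.

0.0740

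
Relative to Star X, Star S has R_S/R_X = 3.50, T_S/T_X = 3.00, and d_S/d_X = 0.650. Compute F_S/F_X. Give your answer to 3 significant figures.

2.35×10^3

L_S/L_X = (R_S/R_X)²(T_S/T_X)⁴ = (3.50)² × (3.00)⁴ = 992.2.
F_S/F_X = (L_S/L_X)/(d_S/d_X)² = 992.2 / (0.650)² = 2349.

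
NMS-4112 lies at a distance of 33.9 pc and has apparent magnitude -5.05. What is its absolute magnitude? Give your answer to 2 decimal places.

-7.70

M = m − 5 log₁₀(d/10 pc) = -5.05 − 5 log₁₀(33.9/10)
  = -5.05 − 5 × 0.530 = -5.05 − 2.65 = -7.70.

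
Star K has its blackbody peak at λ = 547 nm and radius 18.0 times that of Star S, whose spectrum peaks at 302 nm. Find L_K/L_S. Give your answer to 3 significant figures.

Wien's law gives T ∝ 1/λ_max, so T_K/T_S = λ_S/λ_K = 302/547 = 0.5521.
Then L ∝ R²T⁴ gives L_K/L_S = (18.0)² × (0.5521)⁴ = 324.0 × 0.09291 = 30.10.

30.1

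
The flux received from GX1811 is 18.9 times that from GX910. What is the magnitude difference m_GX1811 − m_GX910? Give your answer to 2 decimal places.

-3.19

m_GX1811 − m_GX910 = −2.5 log₁₀(F_GX1811/F_GX910) = −2.5 log₁₀(18.9) = −2.5 × (1.276) = -3.191.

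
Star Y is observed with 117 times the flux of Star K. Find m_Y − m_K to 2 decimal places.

m_Y − m_K = −2.5 log₁₀(F_Y/F_K) = −2.5 log₁₀(117) = −2.5 × (2.068) = -5.170.

-5.17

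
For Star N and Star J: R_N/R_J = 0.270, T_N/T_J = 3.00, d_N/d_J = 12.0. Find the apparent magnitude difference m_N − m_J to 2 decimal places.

L_N/L_J = (0.270)²(3.00)⁴ = 5.905.
F_N/F_J = (L_N/L_J)/(d_N/d_J)² = 5.905/144.0 = 0.04101.
m_N − m_J = −2.5 log₁₀(0.04101) = 3.47.

3.47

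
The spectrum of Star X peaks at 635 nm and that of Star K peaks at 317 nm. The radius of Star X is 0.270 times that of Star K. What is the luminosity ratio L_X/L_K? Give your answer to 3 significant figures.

Wien's law gives T ∝ 1/λ_max, so T_X/T_K = λ_K/λ_X = 317/635 = 0.4992.
Then L ∝ R²T⁴ gives L_X/L_K = (0.270)² × (0.4992)⁴ = 0.07290 × 0.06211 = 0.004528.

0.00453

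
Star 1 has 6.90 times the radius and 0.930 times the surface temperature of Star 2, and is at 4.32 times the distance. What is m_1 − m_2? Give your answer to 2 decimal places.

-0.70

L_1/L_2 = (6.90)²(0.930)⁴ = 35.61.
F_1/F_2 = (L_1/L_2)/(d_1/d_2)² = 35.61/18.66 = 1.908.
m_1 − m_2 = −2.5 log₁₀(1.908) = -0.70.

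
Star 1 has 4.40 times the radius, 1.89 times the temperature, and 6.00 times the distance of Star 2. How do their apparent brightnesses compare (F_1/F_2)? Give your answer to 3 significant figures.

6.86

L_1/L_2 = (R_1/R_2)²(T_1/T_2)⁴ = (4.40)² × (1.89)⁴ = 247.0.
F_1/F_2 = (L_1/L_2)/(d_1/d_2)² = 247.0 / (6.00)² = 6.862.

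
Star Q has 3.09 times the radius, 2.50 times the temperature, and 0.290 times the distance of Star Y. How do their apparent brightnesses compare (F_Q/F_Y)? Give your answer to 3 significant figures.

L_Q/L_Y = (R_Q/R_Y)²(T_Q/T_Y)⁴ = (3.09)² × (2.50)⁴ = 373.0.
F_Q/F_Y = (L_Q/L_Y)/(d_Q/d_Y)² = 373.0 / (0.290)² = 4435.

4.43×10^3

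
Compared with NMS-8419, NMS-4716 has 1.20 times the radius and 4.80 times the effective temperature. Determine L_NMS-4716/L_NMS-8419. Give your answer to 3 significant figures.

764

From the Stefan–Boltzmann law, L ∝ R²T⁴, so
L_NMS-4716/L_NMS-8419 = (R_NMS-4716/R_NMS-8419)² (T_NMS-4716/T_NMS-8419)⁴ = (1.20)² × (4.80)⁴ = 1.440 × 530.8 = 764.4.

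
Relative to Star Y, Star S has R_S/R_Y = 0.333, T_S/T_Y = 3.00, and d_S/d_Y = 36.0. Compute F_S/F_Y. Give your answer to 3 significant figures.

L_S/L_Y = (R_S/R_Y)²(T_S/T_Y)⁴ = (0.333)² × (3.00)⁴ = 8.982.
F_S/F_Y = (L_S/L_Y)/(d_S/d_Y)² = 8.982 / (36.0)² = 0.006931.

0.00693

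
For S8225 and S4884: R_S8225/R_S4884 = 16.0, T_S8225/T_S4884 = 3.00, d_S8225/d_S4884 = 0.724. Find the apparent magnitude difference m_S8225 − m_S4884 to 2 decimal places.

-11.49

L_S8225/L_S4884 = (16.0)²(3.00)⁴ = 2.074×10^4.
F_S8225/F_S4884 = (L_S8225/L_S4884)/(d_S8225/d_S4884)² = 2.074×10^4/0.5242 = 3.956×10^4.
m_S8225 − m_S4884 = −2.5 log₁₀(3.956×10^4) = -11.49.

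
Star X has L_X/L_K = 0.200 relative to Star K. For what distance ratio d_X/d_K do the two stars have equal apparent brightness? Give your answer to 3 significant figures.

Equal flux requires L_X/d_X² = L_K/d_K², so d_X/d_K = √(L_X/L_K)
= √(0.200) = 0.4472.

0.447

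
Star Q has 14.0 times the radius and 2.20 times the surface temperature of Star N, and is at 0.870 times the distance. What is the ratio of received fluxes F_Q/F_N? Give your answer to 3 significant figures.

L_Q/L_N = (R_Q/R_N)²(T_Q/T_N)⁴ = (14.0)² × (2.20)⁴ = 4591.
F_Q/F_N = (L_Q/L_N)/(d_Q/d_N)² = 4591 / (0.870)² = 6066.

6.07×10^3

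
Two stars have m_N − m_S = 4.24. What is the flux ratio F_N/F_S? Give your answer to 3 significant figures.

0.0201

F_N/F_S = 10^(−(m_N − m_S)/2.5) = 10^(-4.24/2.5) = 10^-1.696 = 0.02014.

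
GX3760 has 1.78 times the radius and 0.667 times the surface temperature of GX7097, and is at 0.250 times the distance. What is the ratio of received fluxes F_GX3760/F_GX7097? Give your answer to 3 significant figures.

10.0

L_GX3760/L_GX7097 = (R_GX3760/R_GX7097)²(T_GX3760/T_GX7097)⁴ = (1.78)² × (0.667)⁴ = 0.6271.
F_GX3760/F_GX7097 = (L_GX3760/L_GX7097)/(d_GX3760/d_GX7097)² = 0.6271 / (0.250)² = 10.03.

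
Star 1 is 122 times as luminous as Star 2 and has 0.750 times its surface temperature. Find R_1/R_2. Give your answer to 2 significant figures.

L ∝ R²T⁴ gives R ∝ √L / T², so
R_1/R_2 = √(122) / (0.750)² = 11.05 / 0.5625 = 19.64.

20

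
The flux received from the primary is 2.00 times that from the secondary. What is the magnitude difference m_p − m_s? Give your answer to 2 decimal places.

m_p − m_s = −2.5 log₁₀(F_p/F_s) = −2.5 log₁₀(2.00) = −2.5 × (0.301) = -0.753.

-0.75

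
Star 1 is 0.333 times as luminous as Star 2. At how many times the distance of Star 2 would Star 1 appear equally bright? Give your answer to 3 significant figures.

0.577

Equal flux requires L_1/d_1² = L_2/d_2², so d_1/d_2 = √(L_1/L_2)
= √(0.333) = 0.5771.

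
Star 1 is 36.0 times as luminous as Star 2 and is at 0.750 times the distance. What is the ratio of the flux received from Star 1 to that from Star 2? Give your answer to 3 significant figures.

64.0

F = L/(4πd²), so F_1/F_2 = (L_1/L_2) / (d_1/d_2)²
= 36.0 / (0.750)² = 36.0 / 0.5625 = 64.00.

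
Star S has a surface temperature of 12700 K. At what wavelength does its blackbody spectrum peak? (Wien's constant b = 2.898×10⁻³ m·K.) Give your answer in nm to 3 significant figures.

228 nm

λ_max = b/T = 2.898×10⁻³ / 12700 = 2.28×10^-7 m = 228.2 nm.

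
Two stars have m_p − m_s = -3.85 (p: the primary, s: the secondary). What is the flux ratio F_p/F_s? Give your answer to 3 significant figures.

34.7

F_p/F_s = 10^(−(m_p − m_s)/2.5) = 10^(3.85/2.5) = 10^1.540 = 34.67.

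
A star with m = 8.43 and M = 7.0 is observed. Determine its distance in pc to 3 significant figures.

19.3 pc

m − M = 5 log₁₀(d/10 pc)
8.43 − (7.0) = 1.43 = 5 log₁₀(d/10)
d = 10 × 10^(1.43/5) = 10 × 10^0.286 = 19.32 pc.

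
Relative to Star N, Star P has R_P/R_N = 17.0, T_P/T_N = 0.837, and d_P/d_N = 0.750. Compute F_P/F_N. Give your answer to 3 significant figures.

252

L_P/L_N = (R_P/R_N)²(T_P/T_N)⁴ = (17.0)² × (0.837)⁴ = 141.8.
F_P/F_N = (L_P/L_N)/(d_P/d_N)² = 141.8 / (0.750)² = 252.2.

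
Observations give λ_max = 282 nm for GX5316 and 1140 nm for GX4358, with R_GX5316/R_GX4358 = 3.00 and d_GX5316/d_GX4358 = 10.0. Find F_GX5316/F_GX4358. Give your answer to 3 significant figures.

Wien's law: T_GX5316/T_GX4358 = λ_GX4358/λ_GX5316 = 1140/282 = 4.043.
L_GX5316/L_GX4358 = (R_GX5316/R_GX4358)²(T_GX5316/T_GX4358)⁴ = (3.00)²(4.043)⁴ = 2404.
F_GX5316/F_GX4358 = (L_GX5316/L_GX4358)/(d_GX5316/d_GX4358)² = 2404/(10.0)² = 24.04.

24.0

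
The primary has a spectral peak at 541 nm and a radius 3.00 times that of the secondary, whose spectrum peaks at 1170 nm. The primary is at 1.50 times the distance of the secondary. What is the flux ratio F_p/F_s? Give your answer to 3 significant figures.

Wien's law: T_p/T_s = λ_s/λ_p = 1170/541 = 2.163.
L_p/L_s = (R_p/R_s)²(T_p/T_s)⁴ = (3.00)²(2.163)⁴ = 196.9.
F_p/F_s = (L_p/L_s)/(d_p/d_s)² = 196.9/(1.50)² = 87.50.

87.5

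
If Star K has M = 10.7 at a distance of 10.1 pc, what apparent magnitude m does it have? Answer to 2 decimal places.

m = M + 5 log₁₀(d/10 pc) = 10.7 + 5 log₁₀(10.1/10)
  = 10.7 + 5 × 0.004 = 10.7 + 0.02 = 10.72.

10.72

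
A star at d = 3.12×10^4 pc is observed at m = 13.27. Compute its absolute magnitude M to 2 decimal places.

-4.20

M = m − 5 log₁₀(d/10 pc) = 13.27 − 5 log₁₀(3.12×10^4/10)
  = 13.27 − 5 × 3.494 = 13.27 − 17.47 = -4.20.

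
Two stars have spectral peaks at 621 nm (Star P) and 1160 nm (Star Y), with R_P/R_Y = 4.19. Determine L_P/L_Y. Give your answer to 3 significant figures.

214

Wien's law gives T ∝ 1/λ_max, so T_P/T_Y = λ_Y/λ_P = 1160/621 = 1.868.
Then L ∝ R²T⁴ gives L_P/L_Y = (4.19)² × (1.868)⁴ = 17.56 × 12.17 = 213.7.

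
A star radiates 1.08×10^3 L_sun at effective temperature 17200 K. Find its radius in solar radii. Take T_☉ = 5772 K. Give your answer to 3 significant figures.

3.70 solar radii

R/R_☉ = √(L/L_☉) / (T/T_☉)² = √(1.08×10^3) / (2.980)²
       = 32.86 / 8.880 = 3.701.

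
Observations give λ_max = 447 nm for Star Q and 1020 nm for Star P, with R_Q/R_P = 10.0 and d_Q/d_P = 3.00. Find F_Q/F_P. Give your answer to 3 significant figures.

Wien's law: T_Q/T_P = λ_P/λ_Q = 1020/447 = 2.282.
L_Q/L_P = (R_Q/R_P)²(T_Q/T_P)⁴ = (10.0)²(2.282)⁴ = 2711.
F_Q/F_P = (L_Q/L_P)/(d_Q/d_P)² = 2711/(3.00)² = 301.3.

301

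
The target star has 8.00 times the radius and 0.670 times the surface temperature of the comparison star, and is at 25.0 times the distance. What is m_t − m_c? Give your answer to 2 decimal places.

4.21

L_t/L_c = (8.00)²(0.670)⁴ = 12.90.
F_t/F_c = (L_t/L_c)/(d_t/d_c)² = 12.90/625.0 = 0.02063.
m_t − m_c = −2.5 log₁₀(0.02063) = 4.21.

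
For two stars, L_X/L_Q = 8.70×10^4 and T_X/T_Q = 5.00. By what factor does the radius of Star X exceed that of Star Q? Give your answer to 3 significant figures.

L ∝ R²T⁴ gives R ∝ √L / T², so
R_X/R_Q = √(8.70×10^4) / (5.00)² = 295.0 / 25.00 = 11.80.

11.8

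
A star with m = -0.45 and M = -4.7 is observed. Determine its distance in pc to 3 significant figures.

m − M = 5 log₁₀(d/10 pc)
-0.45 − (-4.7) = 4.25 = 5 log₁₀(d/10)
d = 10 × 10^(4.25/5) = 10 × 10^0.850 = 70.79 pc.

70.8 pc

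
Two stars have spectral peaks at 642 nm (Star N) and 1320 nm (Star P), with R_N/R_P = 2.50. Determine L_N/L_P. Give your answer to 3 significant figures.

112

Wien's law gives T ∝ 1/λ_max, so T_N/T_P = λ_P/λ_N = 1320/642 = 2.056.
Then L ∝ R²T⁴ gives L_N/L_P = (2.50)² × (2.056)⁴ = 6.250 × 17.87 = 111.7.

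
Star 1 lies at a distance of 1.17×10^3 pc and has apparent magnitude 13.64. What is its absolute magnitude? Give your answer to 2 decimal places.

M = m − 5 log₁₀(d/10 pc) = 13.64 − 5 log₁₀(1.17×10^3/10)
  = 13.64 − 5 × 2.068 = 13.64 − 10.34 = 3.30.

3.30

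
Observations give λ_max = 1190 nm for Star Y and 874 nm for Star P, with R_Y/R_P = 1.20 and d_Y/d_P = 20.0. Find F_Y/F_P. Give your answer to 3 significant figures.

Wien's law: T_Y/T_P = λ_P/λ_Y = 874/1190 = 0.7345.
L_Y/L_P = (R_Y/R_P)²(T_Y/T_P)⁴ = (1.20)²(0.7345)⁴ = 0.4190.
F_Y/F_P = (L_Y/L_P)/(d_Y/d_P)² = 0.4190/(20.0)² = 0.001048.

0.00105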